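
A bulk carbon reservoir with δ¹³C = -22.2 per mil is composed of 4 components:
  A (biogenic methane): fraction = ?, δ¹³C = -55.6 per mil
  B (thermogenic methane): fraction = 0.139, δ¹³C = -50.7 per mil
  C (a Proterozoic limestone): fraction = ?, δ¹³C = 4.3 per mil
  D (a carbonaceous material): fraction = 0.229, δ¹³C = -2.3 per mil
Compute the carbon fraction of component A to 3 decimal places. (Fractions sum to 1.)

Let f_A and f_C be the unknown fractions; fractions sum to 1 so f_A + f_C = 0.632.
Mass balance: Σ fᵢ·δᵢ = δ_bulk ⇒ f_A·(-55.6) + f_C·(4.3) = -22.2 − (-7.574) = -14.626
Substitute f_C = 0.632 − f_A:
f_A·(-55.6 − 4.3) = -14.626 − 0.632×(4.3) = -17.344
f_A = -17.344 / -59.9 = 0.2895

0.290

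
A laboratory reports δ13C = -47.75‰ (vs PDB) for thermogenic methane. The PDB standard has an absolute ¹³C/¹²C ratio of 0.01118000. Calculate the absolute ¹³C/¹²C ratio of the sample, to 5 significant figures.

0.010646

R_sample = R_standard × (δ13C/1000 + 1)
R_sample = 0.01118000 × (-47.75/1000 + 1) = 0.01118000 × 0.952250
R_sample = 0.0106462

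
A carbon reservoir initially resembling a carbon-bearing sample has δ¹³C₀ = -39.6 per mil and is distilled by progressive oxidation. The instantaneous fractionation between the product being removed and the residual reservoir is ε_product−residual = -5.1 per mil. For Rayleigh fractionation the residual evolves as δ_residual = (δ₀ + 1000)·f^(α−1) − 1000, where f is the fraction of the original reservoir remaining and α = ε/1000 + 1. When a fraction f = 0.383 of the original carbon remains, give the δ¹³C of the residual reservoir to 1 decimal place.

Rayleigh residual: δ_res = (δ₀ + 1000)·f^(α−1) − 1000
α = ε/1000 + 1 = 0.99490, so α − 1 = -0.00510
f^(α−1) = 0.383^(-0.00510) = 1.004907
δ_res = (-39.6 + 1000) × 1.004907 − 1000 = 965.112 − 1000 = -34.89 per mil

-34.9 per mil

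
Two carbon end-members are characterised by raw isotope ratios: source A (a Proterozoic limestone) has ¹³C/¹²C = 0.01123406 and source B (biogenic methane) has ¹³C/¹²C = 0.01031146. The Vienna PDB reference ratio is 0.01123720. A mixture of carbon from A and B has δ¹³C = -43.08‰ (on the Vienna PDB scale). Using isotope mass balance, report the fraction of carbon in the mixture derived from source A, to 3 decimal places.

0.479

δ_A = (0.01123406/0.01123720 − 1)×1000 = (0.999721 − 1)×1000 = -0.279‰
δ_B = (0.01031146/0.01123720 − 1)×1000 = (0.917618 − 1)×1000 = -82.382‰
f_A = (δ_mix − δ_B)/(δ_A − δ_B) = (-43.08 − (-82.382))/(-0.279 − (-82.382))
f_A = 39.302 / 82.102 = 0.4787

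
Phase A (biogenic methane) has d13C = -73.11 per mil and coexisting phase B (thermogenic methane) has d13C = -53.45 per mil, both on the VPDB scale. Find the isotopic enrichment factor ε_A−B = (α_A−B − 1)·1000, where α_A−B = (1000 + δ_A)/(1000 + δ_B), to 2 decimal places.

-20.77 per mil

α_A−B = (1000 + -73.11) / (1000 + -53.45) = 926.89 / 946.55 = 0.979230
ε_A−B = (0.979230 − 1) × 1000 = -20.770 per mil
(The approximation ε ≈ δ_A − δ_B would give -19.66 per mil.)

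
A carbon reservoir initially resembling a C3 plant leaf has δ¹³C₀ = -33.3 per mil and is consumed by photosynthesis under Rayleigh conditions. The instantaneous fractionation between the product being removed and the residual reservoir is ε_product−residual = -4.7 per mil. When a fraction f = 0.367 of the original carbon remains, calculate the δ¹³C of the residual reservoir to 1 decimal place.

Rayleigh residual: δ_res = (δ₀ + 1000)·f^(α−1) − 1000
α = ε/1000 + 1 = 0.99530, so α − 1 = -0.00470
f^(α−1) = 0.367^(-0.00470) = 1.004722
δ_res = (-33.3 + 1000) × 1.004722 − 1000 = 971.265 − 1000 = -28.73 per mil

-28.7 per mil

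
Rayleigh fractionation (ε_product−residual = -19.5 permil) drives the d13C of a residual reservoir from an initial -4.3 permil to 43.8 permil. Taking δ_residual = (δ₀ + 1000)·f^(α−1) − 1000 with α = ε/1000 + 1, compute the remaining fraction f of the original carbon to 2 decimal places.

0.09

α − 1 = ε/1000 = -0.0195
(δ_res + 1000)/(δ₀ + 1000) = (43.8 + 1000)/(-4.3 + 1000) = 1043.8/995.7 = 1.048308
f = 1.048308^(1/-0.0195) = exp(ln(1.048308)/-0.0195) = exp(0.04718/-0.0195)
f = exp(-2.4193) = 0.0890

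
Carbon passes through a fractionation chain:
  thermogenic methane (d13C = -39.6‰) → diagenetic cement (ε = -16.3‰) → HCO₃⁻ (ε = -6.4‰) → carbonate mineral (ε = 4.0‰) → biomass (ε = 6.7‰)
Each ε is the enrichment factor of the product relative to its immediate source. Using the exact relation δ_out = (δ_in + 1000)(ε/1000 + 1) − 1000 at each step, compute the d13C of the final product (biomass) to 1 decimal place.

step 1: δ = (-39.60 + 1000)·(-16.3/1000 + 1) − 1000 = -55.25‰
step 2: δ = (-55.25 + 1000)·(-6.4/1000 + 1) − 1000 = -61.30‰
step 3: δ = (-61.30 + 1000)·(4.0/1000 + 1) − 1000 = -57.55‰
step 4: δ = (-57.55 + 1000)·(6.7/1000 + 1) − 1000 = -51.23‰

-51.2‰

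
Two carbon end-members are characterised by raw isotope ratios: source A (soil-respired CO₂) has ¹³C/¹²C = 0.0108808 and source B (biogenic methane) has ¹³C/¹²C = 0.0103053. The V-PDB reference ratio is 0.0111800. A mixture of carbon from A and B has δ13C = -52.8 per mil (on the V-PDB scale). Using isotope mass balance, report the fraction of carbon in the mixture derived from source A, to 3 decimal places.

δ_A = (0.0108808/0.0111800 − 1)×1000 = (0.973238 − 1)×1000 = -26.762 per mil
δ_B = (0.0103053/0.0111800 − 1)×1000 = (0.921762 − 1)×1000 = -78.238 per mil
f_A = (δ_mix − δ_B)/(δ_A − δ_B) = (-52.8 − (-78.238))/(-26.762 − (-78.238))
f_A = 25.438 / 51.476 = 0.4942

0.494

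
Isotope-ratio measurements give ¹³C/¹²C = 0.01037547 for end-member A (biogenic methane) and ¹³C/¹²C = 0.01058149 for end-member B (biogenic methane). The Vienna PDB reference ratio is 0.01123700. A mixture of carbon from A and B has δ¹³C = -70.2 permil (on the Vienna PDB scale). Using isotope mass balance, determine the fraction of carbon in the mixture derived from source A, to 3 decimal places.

δ_A = (0.01037547/0.01123700 − 1)×1000 = (0.923331 − 1)×1000 = -76.669 permil
δ_B = (0.01058149/0.01123700 − 1)×1000 = (0.941665 − 1)×1000 = -58.335 permil
f_A = (δ_mix − δ_B)/(δ_A − δ_B) = (-70.2 − (-58.335))/(-76.669 − (-58.335))
f_A = -11.865 / -18.334 = 0.6472

0.647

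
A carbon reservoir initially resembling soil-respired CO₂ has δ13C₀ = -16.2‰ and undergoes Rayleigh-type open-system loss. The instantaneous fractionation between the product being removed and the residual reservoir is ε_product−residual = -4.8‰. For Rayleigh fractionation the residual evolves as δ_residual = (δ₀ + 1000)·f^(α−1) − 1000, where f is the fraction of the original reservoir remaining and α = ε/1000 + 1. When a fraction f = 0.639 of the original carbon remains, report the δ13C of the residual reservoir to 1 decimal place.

-14.1‰

Rayleigh residual: δ_res = (δ₀ + 1000)·f^(α−1) − 1000
α = ε/1000 + 1 = 0.99520, so α − 1 = -0.00480
f^(α−1) = 0.639^(-0.00480) = 1.002152
δ_res = (-16.2 + 1000) × 1.002152 − 1000 = 985.917 − 1000 = -14.08‰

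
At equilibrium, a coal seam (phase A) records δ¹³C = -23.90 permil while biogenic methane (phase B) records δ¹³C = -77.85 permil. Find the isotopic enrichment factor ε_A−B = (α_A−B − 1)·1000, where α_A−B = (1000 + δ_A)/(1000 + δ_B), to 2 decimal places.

58.50 permil

α_A−B = (1000 + -23.90) / (1000 + -77.85) = 976.10 / 922.15 = 1.058505
ε_A−B = (1.058505 − 1) × 1000 = 58.505 permil
(The approximation ε ≈ δ_A − δ_B would give 53.95 permil.)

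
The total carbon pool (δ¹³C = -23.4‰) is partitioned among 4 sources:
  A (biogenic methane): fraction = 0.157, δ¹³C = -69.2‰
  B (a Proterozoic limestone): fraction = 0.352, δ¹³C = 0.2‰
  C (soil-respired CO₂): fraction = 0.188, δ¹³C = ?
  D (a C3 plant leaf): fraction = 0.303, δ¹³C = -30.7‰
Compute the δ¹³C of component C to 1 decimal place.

Isotope mass balance: δ_bulk = Σ fᵢ·δᵢ.
-23.4 = 0.157×(-69.2) + 0.352×(0.2) + 0.188×δ_C + 0.303×(-30.7)
0.188·δ_C = -23.4 − (-20.096) = -3.304
δ_C = -3.304 / 0.188 = -17.57‰

-17.6‰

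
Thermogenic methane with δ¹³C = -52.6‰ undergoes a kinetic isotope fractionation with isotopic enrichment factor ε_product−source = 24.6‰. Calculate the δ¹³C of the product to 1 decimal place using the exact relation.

-29.3‰

To first order, δ_product ≈ δ_source + ε = -28.0‰.
Exactly, δ_product = (δ_source + 1000)·(ε/1000 + 1) − 1000.
δ_product = (-52.6 + 1000) × (24.6/1000 + 1) − 1000
δ_product = -29.29‰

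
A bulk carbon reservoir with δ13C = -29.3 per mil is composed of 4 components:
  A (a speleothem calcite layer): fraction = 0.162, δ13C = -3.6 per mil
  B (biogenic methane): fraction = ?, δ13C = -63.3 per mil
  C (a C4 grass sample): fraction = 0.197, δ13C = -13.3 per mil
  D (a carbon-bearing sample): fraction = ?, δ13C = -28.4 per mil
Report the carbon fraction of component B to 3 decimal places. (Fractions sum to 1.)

0.226

Let f_B and f_D be the unknown fractions; fractions sum to 1 so f_B + f_D = 0.641.
Mass balance: Σ fᵢ·δᵢ = δ_bulk ⇒ f_B·(-63.3) + f_D·(-28.4) = -29.3 − (-3.203) = -26.097
Substitute f_D = 0.641 − f_B:
f_B·(-63.3 − -28.4) = -26.097 − 0.641×(-28.4) = -7.892
f_B = -7.892 / -34.9 = 0.2261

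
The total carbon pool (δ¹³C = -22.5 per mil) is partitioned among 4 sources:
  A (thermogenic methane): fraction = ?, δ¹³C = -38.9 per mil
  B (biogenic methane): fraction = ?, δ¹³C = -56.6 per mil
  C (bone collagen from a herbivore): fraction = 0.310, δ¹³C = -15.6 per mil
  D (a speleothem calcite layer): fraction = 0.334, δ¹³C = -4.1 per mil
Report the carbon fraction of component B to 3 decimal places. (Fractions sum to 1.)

0.138

Let f_B and f_A be the unknown fractions; fractions sum to 1 so f_B + f_A = 0.356.
Mass balance: Σ fᵢ·δᵢ = δ_bulk ⇒ f_B·(-56.6) + f_A·(-38.9) = -22.5 − (-6.205) = -16.295
Substitute f_A = 0.356 − f_B:
f_B·(-56.6 − -38.9) = -16.295 − 0.356×(-38.9) = -2.446
f_B = -2.446 / -17.7 = 0.1382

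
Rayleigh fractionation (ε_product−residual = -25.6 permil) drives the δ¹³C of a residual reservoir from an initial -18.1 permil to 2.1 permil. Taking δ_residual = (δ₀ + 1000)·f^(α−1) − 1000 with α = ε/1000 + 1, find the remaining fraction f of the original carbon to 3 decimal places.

α − 1 = ε/1000 = -0.0256
(δ_res + 1000)/(δ₀ + 1000) = (2.1 + 1000)/(-18.1 + 1000) = 1002.1/981.9 = 1.020572
f = 1.020572^(1/-0.0256) = exp(ln(1.020572)/-0.0256) = exp(0.02036/-0.0256)
f = exp(-0.7955) = 0.4514

0.451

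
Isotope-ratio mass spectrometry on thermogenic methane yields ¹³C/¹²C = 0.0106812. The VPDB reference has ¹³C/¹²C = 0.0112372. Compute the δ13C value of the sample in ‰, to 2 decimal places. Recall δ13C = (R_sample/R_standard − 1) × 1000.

δ13C = (R_sample / R_standard − 1) × 1000
R_sample / R_standard = 0.0106812 / 0.0112372 = 0.950521
δ13C = (0.950521 − 1) × 1000 = -49.479‰

-49.48‰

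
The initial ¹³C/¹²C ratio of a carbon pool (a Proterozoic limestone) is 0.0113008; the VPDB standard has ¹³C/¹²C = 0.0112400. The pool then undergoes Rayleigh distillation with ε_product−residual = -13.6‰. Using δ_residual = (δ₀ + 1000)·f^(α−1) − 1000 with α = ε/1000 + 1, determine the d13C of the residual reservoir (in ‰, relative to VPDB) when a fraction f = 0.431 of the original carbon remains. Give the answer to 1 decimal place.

17.0‰

δ₀ = (0.0113008/0.0112400 − 1)×1000 = (1.005409 − 1)×1000 = 5.409‰
α − 1 = ε/1000 = -0.0136
f^(α−1) = 0.431^(-0.0136) = 1.011512
δ_res = (5.409 + 1000) × 1.011512 − 1000 = 1016.984 − 1000 = 16.98‰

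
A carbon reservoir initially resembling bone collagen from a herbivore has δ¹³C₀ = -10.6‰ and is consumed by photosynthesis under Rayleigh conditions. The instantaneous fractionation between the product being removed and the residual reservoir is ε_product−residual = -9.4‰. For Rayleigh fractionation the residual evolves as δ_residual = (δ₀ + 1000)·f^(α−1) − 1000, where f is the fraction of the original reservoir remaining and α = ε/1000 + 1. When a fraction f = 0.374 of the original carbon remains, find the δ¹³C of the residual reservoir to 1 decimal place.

-1.4‰

Rayleigh residual: δ_res = (δ₀ + 1000)·f^(α−1) − 1000
α = ε/1000 + 1 = 0.99060, so α − 1 = -0.00940
f^(α−1) = 0.374^(-0.00940) = 1.009288
δ_res = (-10.6 + 1000) × 1.009288 − 1000 = 998.589 − 1000 = -1.41‰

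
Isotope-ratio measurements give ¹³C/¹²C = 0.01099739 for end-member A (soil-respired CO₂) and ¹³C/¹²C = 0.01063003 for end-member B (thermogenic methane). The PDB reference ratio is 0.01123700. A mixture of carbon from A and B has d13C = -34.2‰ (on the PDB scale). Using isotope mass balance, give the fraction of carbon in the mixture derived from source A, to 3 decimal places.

δ_A = (0.01099739/0.01123700 − 1)×1000 = (0.978677 − 1)×1000 = -21.323‰
δ_B = (0.01063003/0.01123700 − 1)×1000 = (0.945985 − 1)×1000 = -54.015‰
f_A = (δ_mix − δ_B)/(δ_A − δ_B) = (-34.2 − (-54.015))/(-21.323 − (-54.015))
f_A = 19.815 / 32.692 = 0.6061

0.606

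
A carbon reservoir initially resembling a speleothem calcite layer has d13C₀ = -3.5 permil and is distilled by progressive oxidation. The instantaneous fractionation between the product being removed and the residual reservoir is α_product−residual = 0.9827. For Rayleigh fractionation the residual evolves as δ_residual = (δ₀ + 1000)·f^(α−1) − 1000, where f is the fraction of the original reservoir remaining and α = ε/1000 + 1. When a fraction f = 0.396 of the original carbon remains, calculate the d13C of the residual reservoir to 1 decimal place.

Rayleigh residual: δ_res = (δ₀ + 1000)·f^(α−1) − 1000
α − 1 = -0.01730
f^(α−1) = 0.396^(-0.01730) = 1.016155
δ_res = (-3.5 + 1000) × 1.016155 − 1000 = 1012.598 − 1000 = 12.60 permil

12.6 permil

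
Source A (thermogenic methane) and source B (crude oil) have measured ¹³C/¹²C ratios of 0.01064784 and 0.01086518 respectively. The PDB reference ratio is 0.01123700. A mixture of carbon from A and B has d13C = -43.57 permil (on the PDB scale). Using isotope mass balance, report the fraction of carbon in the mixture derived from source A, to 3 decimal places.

δ_A = (0.01064784/0.01123700 − 1)×1000 = (0.947570 − 1)×1000 = -52.430 permil
δ_B = (0.01086518/0.01123700 − 1)×1000 = (0.966911 − 1)×1000 = -33.089 permil
f_A = (δ_mix − δ_B)/(δ_A − δ_B) = (-43.57 − (-33.089))/(-52.430 − (-33.089))
f_A = -10.481 / -19.341 = 0.5419

0.542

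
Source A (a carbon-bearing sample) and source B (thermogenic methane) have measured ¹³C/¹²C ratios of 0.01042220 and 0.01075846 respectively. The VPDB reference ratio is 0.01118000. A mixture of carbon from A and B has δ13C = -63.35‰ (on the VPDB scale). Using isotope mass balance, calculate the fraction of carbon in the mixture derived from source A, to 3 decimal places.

0.853

δ_A = (0.01042220/0.01118000 − 1)×1000 = (0.932218 − 1)×1000 = -67.782‰
δ_B = (0.01075846/0.01118000 − 1)×1000 = (0.962295 − 1)×1000 = -37.705‰
f_A = (δ_mix − δ_B)/(δ_A − δ_B) = (-63.35 − (-37.705))/(-67.782 − (-37.705))
f_A = -25.645 / -30.077 = 0.8527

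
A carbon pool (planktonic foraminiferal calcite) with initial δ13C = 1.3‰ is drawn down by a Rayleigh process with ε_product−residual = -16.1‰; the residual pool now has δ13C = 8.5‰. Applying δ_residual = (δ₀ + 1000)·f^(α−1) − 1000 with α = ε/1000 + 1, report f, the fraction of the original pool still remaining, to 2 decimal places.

0.64

α − 1 = ε/1000 = -0.0161
(δ_res + 1000)/(δ₀ + 1000) = (8.5 + 1000)/(1.3 + 1000) = 1008.5/1001.3 = 1.007191
f = 1.007191^(1/-0.0161) = exp(ln(1.007191)/-0.0161) = exp(0.00716/-0.0161)
f = exp(-0.4450) = 0.6408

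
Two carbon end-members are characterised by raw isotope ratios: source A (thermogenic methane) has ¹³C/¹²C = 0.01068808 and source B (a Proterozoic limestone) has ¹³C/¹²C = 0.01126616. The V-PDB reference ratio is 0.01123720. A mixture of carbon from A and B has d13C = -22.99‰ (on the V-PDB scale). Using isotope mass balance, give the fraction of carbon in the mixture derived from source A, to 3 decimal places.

0.497

δ_A = (0.01068808/0.01123720 − 1)×1000 = (0.951134 − 1)×1000 = -48.866‰
δ_B = (0.01126616/0.01123720 − 1)×1000 = (1.002577 − 1)×1000 = 2.577‰
f_A = (δ_mix − δ_B)/(δ_A − δ_B) = (-22.99 − (2.577))/(-48.866 − (2.577))
f_A = -25.567 / -51.443 = 0.4970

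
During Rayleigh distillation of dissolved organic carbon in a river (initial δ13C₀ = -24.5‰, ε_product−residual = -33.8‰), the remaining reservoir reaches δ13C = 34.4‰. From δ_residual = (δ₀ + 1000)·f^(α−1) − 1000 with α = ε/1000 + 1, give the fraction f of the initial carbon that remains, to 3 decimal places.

α − 1 = ε/1000 = -0.0338
(δ_res + 1000)/(δ₀ + 1000) = (34.4 + 1000)/(-24.5 + 1000) = 1034.4/975.5 = 1.060379
f = 1.060379^(1/-0.0338) = exp(ln(1.060379)/-0.0338) = exp(0.05863/-0.0338)
f = exp(-1.7345) = 0.1765

0.176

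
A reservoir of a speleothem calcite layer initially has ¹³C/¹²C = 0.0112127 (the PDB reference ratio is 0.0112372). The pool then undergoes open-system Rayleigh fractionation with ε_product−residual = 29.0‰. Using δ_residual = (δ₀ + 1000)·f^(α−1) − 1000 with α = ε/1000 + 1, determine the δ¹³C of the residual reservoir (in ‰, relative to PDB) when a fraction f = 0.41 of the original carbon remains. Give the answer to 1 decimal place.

δ₀ = (0.0112127/0.0112372 − 1)×1000 = (0.997820 − 1)×1000 = -2.180‰
α − 1 = ε/1000 = 0.0290
f^(α−1) = 0.41^(0.0290) = 0.974475
δ_res = (-2.180 + 1000) × 0.974475 − 1000 = 972.350 − 1000 = -27.65‰

-27.6‰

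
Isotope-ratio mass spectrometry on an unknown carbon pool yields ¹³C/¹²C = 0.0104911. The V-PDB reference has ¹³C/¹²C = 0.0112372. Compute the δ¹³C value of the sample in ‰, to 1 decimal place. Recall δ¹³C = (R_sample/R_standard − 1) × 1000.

-66.4‰

δ¹³C = (R_sample / R_standard − 1) × 1000
R_sample / R_standard = 0.0104911 / 0.0112372 = 0.933604
δ¹³C = (0.933604 − 1) × 1000 = -66.40‰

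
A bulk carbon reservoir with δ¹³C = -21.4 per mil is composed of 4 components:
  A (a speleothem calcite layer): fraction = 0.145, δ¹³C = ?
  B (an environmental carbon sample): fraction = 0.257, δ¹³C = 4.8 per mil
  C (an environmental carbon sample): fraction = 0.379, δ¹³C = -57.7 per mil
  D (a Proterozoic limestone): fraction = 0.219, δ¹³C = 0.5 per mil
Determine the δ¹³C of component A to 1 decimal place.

Isotope mass balance: δ_bulk = Σ fᵢ·δᵢ.
-21.4 = 0.145×δ_A + 0.257×(4.8) + 0.379×(-57.7) + 0.219×(0.5)
0.145·δ_A = -21.4 − (-20.525) = -0.875
δ_A = -0.875 / 0.145 = -6.03 per mil

-6.0 per mil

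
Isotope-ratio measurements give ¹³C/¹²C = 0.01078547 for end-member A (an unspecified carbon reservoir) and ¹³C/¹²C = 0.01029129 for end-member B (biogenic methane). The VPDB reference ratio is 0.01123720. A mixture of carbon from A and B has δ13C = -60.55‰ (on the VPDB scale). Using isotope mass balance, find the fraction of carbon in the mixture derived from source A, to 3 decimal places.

δ_A = (0.01078547/0.01123720 − 1)×1000 = (0.959800 − 1)×1000 = -40.200‰
δ_B = (0.01029129/0.01123720 − 1)×1000 = (0.915823 − 1)×1000 = -84.177‰
f_A = (δ_mix − δ_B)/(δ_A − δ_B) = (-60.55 − (-84.177))/(-40.200 − (-84.177))
f_A = 23.627 / 43.977 = 0.5372

0.537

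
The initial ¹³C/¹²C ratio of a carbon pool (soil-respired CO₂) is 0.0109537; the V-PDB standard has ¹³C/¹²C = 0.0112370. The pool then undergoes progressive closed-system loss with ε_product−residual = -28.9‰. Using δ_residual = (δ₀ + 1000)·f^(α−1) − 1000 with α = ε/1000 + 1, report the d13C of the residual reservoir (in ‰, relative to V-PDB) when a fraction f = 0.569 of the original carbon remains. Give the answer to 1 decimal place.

-9.2‰

δ₀ = (0.0109537/0.0112370 − 1)×1000 = (0.974789 − 1)×1000 = -25.211‰
α − 1 = ε/1000 = -0.0289
f^(α−1) = 0.569^(-0.0289) = 1.016429
δ_res = (-25.211 + 1000) × 1.016429 − 1000 = 990.804 − 1000 = -9.20‰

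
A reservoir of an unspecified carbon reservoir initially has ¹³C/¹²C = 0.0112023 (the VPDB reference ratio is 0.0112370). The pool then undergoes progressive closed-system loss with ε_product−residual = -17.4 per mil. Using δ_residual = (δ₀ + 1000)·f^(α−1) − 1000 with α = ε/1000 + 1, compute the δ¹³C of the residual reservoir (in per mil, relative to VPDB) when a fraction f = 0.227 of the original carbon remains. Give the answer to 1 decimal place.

δ₀ = (0.0112023/0.0112370 − 1)×1000 = (0.996912 − 1)×1000 = -3.088 per mil
α − 1 = ε/1000 = -0.0174
f^(α−1) = 0.227^(-0.0174) = 1.026137
δ_res = (-3.088 + 1000) × 1.026137 − 1000 = 1022.968 − 1000 = 22.97 per mil

23.0 per mil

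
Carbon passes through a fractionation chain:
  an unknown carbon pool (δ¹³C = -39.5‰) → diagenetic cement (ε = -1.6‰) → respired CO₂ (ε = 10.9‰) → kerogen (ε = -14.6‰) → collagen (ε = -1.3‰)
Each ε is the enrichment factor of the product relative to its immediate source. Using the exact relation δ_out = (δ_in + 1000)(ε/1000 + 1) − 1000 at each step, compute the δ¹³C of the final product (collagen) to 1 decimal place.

step 1: δ = (-39.50 + 1000)·(-1.6/1000 + 1) − 1000 = -41.04‰
step 2: δ = (-41.04 + 1000)·(10.9/1000 + 1) − 1000 = -30.58‰
step 3: δ = (-30.58 + 1000)·(-14.6/1000 + 1) − 1000 = -44.74‰
step 4: δ = (-44.74 + 1000)·(-1.3/1000 + 1) − 1000 = -45.98‰

-46.0‰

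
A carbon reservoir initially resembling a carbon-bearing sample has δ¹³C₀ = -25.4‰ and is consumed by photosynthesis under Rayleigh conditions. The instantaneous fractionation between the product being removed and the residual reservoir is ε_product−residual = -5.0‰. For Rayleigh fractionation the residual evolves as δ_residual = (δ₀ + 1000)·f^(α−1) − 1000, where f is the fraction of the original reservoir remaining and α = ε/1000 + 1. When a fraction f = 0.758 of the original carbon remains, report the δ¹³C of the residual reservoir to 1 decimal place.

Rayleigh residual: δ_res = (δ₀ + 1000)·f^(α−1) − 1000
α = ε/1000 + 1 = 0.99500, so α − 1 = -0.00500
f^(α−1) = 0.758^(-0.00500) = 1.001386
δ_res = (-25.4 + 1000) × 1.001386 − 1000 = 975.951 − 1000 = -24.05‰

-24.0‰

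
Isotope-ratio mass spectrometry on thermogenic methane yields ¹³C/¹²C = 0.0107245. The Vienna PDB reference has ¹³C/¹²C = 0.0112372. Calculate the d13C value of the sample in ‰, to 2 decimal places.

d13C = (R_sample / R_standard − 1) × 1000
R_sample / R_standard = 0.0107245 / 0.0112372 = 0.954375
d13C = (0.954375 − 1) × 1000 = -45.625‰

-45.63‰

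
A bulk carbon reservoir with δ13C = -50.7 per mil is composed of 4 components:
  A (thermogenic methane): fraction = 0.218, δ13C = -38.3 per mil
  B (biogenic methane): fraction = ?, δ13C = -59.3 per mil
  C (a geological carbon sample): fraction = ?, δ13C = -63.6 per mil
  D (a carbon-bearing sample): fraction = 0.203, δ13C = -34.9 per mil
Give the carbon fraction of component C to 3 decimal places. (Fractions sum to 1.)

Let f_C and f_B be the unknown fractions; fractions sum to 1 so f_C + f_B = 0.579.
Mass balance: Σ fᵢ·δᵢ = δ_bulk ⇒ f_C·(-63.6) + f_B·(-59.3) = -50.7 − (-15.434) = -35.266
Substitute f_B = 0.579 − f_C:
f_C·(-63.6 − -59.3) = -35.266 − 0.579×(-59.3) = -0.931
f_C = -0.931 / -4.3 = 0.2166

0.217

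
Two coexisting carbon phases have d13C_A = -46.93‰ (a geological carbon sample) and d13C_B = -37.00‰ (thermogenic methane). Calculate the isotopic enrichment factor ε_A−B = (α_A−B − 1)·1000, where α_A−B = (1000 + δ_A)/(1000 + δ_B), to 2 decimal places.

α_A−B = (1000 + -46.93) / (1000 + -37.00) = 953.07 / 963.00 = 0.989688
ε_A−B = (0.989688 − 1) × 1000 = -10.312‰
(The approximation ε ≈ δ_A − δ_B would give -9.93‰.)

-10.31‰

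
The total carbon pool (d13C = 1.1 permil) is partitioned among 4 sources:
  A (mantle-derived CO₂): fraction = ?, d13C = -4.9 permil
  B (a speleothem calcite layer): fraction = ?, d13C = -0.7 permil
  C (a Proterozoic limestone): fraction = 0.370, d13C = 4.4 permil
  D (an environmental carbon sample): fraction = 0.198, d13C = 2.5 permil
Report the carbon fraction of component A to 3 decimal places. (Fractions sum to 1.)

0.172

Let f_A and f_B be the unknown fractions; fractions sum to 1 so f_A + f_B = 0.432.
Mass balance: Σ fᵢ·δᵢ = δ_bulk ⇒ f_A·(-4.9) + f_B·(-0.7) = 1.1 − (2.123) = -1.023
Substitute f_B = 0.432 − f_A:
f_A·(-4.9 − -0.7) = -1.023 − 0.432×(-0.7) = -0.721
f_A = -0.721 / -4.2 = 0.1716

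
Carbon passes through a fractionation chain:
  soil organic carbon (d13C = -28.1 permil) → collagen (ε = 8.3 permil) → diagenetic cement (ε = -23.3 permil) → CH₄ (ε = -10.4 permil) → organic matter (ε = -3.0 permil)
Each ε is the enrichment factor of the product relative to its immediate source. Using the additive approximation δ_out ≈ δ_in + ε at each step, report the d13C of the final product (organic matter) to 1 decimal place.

step 1: δ ≈ -28.1 + (8.3) = -19.8 permil
step 2: δ ≈ -19.8 + (-23.3) = -43.1 permil
step 3: δ ≈ -43.1 + (-10.4) = -53.5 permil
step 4: δ ≈ -53.5 + (-3.0) = -56.5 permil

-56.5 permil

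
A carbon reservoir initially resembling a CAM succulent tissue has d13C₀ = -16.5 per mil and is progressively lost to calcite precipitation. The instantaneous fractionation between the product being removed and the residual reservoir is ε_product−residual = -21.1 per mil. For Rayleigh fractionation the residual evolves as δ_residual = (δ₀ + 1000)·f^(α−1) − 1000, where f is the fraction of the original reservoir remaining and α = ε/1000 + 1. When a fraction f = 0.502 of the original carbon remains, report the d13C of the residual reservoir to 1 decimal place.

-2.1 per mil

Rayleigh residual: δ_res = (δ₀ + 1000)·f^(α−1) − 1000
α = ε/1000 + 1 = 0.97890, so α − 1 = -0.02110
f^(α−1) = 0.502^(-0.02110) = 1.014647
δ_res = (-16.5 + 1000) × 1.014647 − 1000 = 997.906 − 1000 = -2.09 per mil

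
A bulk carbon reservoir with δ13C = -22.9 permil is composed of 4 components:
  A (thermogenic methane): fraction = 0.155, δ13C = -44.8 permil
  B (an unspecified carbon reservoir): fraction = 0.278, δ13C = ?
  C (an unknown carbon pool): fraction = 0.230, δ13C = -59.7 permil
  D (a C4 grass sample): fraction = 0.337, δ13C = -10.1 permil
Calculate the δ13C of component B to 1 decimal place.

4.2 permil

Isotope mass balance: δ_bulk = Σ fᵢ·δᵢ.
-22.9 = 0.155×(-44.8) + 0.278×δ_B + 0.230×(-59.7) + 0.337×(-10.1)
0.278·δ_B = -22.9 − (-24.079) = 1.179
δ_B = 1.179 / 0.278 = 4.24 permil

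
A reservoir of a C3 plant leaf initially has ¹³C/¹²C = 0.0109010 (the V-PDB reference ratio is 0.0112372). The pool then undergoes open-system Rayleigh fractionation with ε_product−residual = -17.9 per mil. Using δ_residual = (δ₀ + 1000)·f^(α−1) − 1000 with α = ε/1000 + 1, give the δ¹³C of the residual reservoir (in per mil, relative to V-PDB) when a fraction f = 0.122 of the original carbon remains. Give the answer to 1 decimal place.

δ₀ = (0.0109010/0.0112372 − 1)×1000 = (0.970082 − 1)×1000 = -29.918 per mil
α − 1 = ε/1000 = -0.0179
f^(α−1) = 0.122^(-0.0179) = 1.038375
δ_res = (-29.918 + 1000) × 1.038375 − 1000 = 1007.308 − 1000 = 7.31 per mil

7.3 per mil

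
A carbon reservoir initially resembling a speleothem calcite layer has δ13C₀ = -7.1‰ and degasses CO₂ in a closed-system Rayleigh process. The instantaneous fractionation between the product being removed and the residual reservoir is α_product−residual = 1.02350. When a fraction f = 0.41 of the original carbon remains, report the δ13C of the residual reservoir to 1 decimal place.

-27.7‰

Rayleigh residual: δ_res = (δ₀ + 1000)·f^(α−1) − 1000
α − 1 = 0.02350
f^(α−1) = 0.41^(0.02350) = 0.979265
δ_res = (-7.1 + 1000) × 0.979265 − 1000 = 972.313 − 1000 = -27.69‰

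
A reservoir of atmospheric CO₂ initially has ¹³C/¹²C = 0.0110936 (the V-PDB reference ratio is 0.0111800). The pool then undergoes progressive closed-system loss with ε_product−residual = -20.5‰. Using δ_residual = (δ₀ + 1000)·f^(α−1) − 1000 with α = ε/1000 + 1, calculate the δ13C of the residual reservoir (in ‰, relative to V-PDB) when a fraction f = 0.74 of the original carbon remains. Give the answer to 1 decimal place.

δ₀ = (0.0110936/0.0111800 − 1)×1000 = (0.992272 − 1)×1000 = -7.728‰
α − 1 = ε/1000 = -0.0205
f^(α−1) = 0.74^(-0.0205) = 1.006192
δ_res = (-7.728 + 1000) × 1.006192 − 1000 = 998.416 − 1000 = -1.58‰

-1.6‰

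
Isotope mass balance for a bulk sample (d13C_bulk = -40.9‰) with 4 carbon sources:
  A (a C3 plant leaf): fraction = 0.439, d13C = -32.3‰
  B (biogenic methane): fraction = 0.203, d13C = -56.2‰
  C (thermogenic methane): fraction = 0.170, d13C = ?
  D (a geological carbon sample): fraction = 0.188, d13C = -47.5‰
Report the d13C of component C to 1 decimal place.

-37.5‰

Isotope mass balance: δ_bulk = Σ fᵢ·δᵢ.
-40.9 = 0.439×(-32.3) + 0.203×(-56.2) + 0.170×δ_C + 0.188×(-47.5)
0.170·δ_C = -40.9 − (-34.518) = -6.382
δ_C = -6.382 / 0.170 = -37.54‰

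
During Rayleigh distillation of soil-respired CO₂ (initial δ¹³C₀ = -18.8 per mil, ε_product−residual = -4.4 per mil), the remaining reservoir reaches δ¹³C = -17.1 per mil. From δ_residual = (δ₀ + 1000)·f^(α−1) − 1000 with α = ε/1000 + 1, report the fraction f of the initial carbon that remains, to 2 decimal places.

0.67

α − 1 = ε/1000 = -0.0044
(δ_res + 1000)/(δ₀ + 1000) = (-17.1 + 1000)/(-18.8 + 1000) = 982.9/981.2 = 1.001733
f = 1.001733^(1/-0.0044) = exp(ln(1.001733)/-0.0044) = exp(0.00173/-0.0044)
f = exp(-0.3934) = 0.6747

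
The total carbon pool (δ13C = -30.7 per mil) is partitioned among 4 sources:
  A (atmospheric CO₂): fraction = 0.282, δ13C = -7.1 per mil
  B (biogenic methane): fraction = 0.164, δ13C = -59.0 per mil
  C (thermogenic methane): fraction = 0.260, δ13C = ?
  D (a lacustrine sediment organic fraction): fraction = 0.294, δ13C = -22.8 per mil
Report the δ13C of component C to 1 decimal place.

Isotope mass balance: δ_bulk = Σ fᵢ·δᵢ.
-30.7 = 0.282×(-7.1) + 0.164×(-59.0) + 0.260×δ_C + 0.294×(-22.8)
0.260·δ_C = -30.7 − (-18.381) = -12.319
δ_C = -12.319 / 0.260 = -47.38 per mil

-47.4 per mil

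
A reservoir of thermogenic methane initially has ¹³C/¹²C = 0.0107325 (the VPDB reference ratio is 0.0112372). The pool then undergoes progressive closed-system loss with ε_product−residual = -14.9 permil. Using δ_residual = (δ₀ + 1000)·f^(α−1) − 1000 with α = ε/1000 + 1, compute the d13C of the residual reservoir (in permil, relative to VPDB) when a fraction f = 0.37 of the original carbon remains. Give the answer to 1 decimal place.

-30.7 permil

δ₀ = (0.0107325/0.0112372 − 1)×1000 = (0.955087 − 1)×1000 = -44.913 permil
α − 1 = ε/1000 = -0.0149
f^(α−1) = 0.37^(-0.0149) = 1.014925
δ_res = (-44.913 + 1000) × 1.014925 − 1000 = 969.341 − 1000 = -30.66 permil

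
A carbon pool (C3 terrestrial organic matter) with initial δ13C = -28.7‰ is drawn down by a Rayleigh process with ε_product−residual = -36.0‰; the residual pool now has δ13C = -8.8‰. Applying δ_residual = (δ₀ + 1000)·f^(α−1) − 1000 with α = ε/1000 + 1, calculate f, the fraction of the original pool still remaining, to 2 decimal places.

α − 1 = ε/1000 = -0.0360
(δ_res + 1000)/(δ₀ + 1000) = (-8.8 + 1000)/(-28.7 + 1000) = 991.2/971.3 = 1.020488
f = 1.020488^(1/-0.0360) = exp(ln(1.020488)/-0.0360) = exp(0.02028/-0.0360)
f = exp(-0.5634) = 0.5693

0.57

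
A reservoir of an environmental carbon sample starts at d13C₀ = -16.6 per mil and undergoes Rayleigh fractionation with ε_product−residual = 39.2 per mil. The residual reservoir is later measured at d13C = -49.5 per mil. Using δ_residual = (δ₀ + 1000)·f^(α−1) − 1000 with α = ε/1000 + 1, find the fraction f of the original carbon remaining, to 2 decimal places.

0.42

α − 1 = ε/1000 = 0.0392
(δ_res + 1000)/(δ₀ + 1000) = (-49.5 + 1000)/(-16.6 + 1000) = 950.5/983.4 = 0.966545
f = 0.966545^(1/0.0392) = exp(ln(0.966545)/0.0392) = exp(-0.03403/0.0392)
f = exp(-0.8681) = 0.4198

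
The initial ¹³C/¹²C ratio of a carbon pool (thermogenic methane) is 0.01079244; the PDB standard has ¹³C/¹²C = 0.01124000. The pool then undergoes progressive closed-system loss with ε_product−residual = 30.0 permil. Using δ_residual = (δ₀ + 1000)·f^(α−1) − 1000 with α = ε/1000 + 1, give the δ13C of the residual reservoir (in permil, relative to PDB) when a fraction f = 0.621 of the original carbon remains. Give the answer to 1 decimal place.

δ₀ = (0.01079244/0.01124000 − 1)×1000 = (0.960181 − 1)×1000 = -39.819 permil
α − 1 = ε/1000 = 0.0300
f^(α−1) = 0.621^(0.0300) = 0.985809
δ_res = (-39.819 + 1000) × 0.985809 − 1000 = 946.555 − 1000 = -53.44 permil

-53.4 permil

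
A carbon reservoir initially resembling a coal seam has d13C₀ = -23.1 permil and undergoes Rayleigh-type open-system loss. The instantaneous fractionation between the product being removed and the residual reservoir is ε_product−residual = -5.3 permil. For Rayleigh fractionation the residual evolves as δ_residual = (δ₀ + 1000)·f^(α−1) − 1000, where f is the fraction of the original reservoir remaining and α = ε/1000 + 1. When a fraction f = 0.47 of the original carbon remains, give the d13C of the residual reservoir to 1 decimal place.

-19.2 permil

Rayleigh residual: δ_res = (δ₀ + 1000)·f^(α−1) − 1000
α = ε/1000 + 1 = 0.99470, so α − 1 = -0.00530
f^(α−1) = 0.47^(-0.00530) = 1.004010
δ_res = (-23.1 + 1000) × 1.004010 − 1000 = 980.817 − 1000 = -19.18 permil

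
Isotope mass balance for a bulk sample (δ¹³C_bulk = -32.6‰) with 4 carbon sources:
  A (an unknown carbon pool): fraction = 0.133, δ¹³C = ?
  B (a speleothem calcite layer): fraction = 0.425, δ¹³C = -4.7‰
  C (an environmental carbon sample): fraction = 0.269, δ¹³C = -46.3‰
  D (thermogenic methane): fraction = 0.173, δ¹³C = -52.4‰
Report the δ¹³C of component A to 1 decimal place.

Isotope mass balance: δ_bulk = Σ fᵢ·δᵢ.
-32.6 = 0.133×δ_A + 0.425×(-4.7) + 0.269×(-46.3) + 0.173×(-52.4)
0.133·δ_A = -32.6 − (-23.517) = -9.083
δ_A = -9.083 / 0.133 = -68.29‰

-68.3‰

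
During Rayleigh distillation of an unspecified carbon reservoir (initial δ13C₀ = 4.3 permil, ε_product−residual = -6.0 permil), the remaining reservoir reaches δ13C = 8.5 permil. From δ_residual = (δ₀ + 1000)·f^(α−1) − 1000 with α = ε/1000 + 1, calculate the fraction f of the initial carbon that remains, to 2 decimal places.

α − 1 = ε/1000 = -0.0060
(δ_res + 1000)/(δ₀ + 1000) = (8.5 + 1000)/(4.3 + 1000) = 1008.5/1004.3 = 1.004182
f = 1.004182^(1/-0.0060) = exp(ln(1.004182)/-0.0060) = exp(0.00417/-0.0060)
f = exp(-0.6955) = 0.4988

0.50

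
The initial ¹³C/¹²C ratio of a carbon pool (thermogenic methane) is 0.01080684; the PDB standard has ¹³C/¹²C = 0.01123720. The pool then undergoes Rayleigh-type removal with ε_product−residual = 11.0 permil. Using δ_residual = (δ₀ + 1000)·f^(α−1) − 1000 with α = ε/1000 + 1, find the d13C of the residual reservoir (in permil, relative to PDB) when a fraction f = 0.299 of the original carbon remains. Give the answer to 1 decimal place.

-51.0 permil

δ₀ = (0.01080684/0.01123720 − 1)×1000 = (0.961702 − 1)×1000 = -38.298 permil
α − 1 = ε/1000 = 0.0110
f^(α−1) = 0.299^(0.0110) = 0.986807
δ_res = (-38.298 + 1000) × 0.986807 − 1000 = 949.015 − 1000 = -50.99 permil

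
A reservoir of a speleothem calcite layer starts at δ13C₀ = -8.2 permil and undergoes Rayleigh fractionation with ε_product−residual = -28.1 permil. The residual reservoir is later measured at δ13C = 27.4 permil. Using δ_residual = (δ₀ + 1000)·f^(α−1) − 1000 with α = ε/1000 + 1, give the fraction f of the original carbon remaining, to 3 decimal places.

α − 1 = ε/1000 = -0.0281
(δ_res + 1000)/(δ₀ + 1000) = (27.4 + 1000)/(-8.2 + 1000) = 1027.4/991.8 = 1.035894
f = 1.035894^(1/-0.0281) = exp(ln(1.035894)/-0.0281) = exp(0.03527/-0.0281)
f = exp(-1.2550) = 0.2851

0.285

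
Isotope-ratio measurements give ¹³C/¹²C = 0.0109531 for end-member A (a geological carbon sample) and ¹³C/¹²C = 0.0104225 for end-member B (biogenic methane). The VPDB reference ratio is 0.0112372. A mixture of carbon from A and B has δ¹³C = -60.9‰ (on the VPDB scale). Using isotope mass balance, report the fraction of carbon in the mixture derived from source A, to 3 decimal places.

0.246

δ_A = (0.0109531/0.0112372 − 1)×1000 = (0.974718 − 1)×1000 = -25.282‰
δ_B = (0.0104225/0.0112372 − 1)×1000 = (0.927500 − 1)×1000 = -72.500‰
f_A = (δ_mix − δ_B)/(δ_A − δ_B) = (-60.9 − (-72.500))/(-25.282 − (-72.500))
f_A = 11.600 / 47.218 = 0.2457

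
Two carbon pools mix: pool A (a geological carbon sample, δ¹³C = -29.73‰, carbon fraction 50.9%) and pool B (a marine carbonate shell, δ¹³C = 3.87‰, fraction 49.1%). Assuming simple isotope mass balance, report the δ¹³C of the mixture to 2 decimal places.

-13.23‰

δ_mix = f_A·δ_A + f_B·δ_B
δ_mix = 0.509 × (-29.73) + 0.491 × (3.87)
δ_mix = -15.133 + 1.900 = -13.232‰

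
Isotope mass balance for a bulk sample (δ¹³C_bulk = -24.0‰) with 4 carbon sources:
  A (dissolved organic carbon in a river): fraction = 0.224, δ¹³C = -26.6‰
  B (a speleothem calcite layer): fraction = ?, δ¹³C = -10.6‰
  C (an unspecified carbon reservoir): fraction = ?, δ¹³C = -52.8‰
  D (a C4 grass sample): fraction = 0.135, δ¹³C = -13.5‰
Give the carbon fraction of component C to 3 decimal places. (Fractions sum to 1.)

0.223

Let f_C and f_B be the unknown fractions; fractions sum to 1 so f_C + f_B = 0.641.
Mass balance: Σ fᵢ·δᵢ = δ_bulk ⇒ f_C·(-52.8) + f_B·(-10.6) = -24.0 − (-7.781) = -16.219
Substitute f_B = 0.641 − f_C:
f_C·(-52.8 − -10.6) = -16.219 − 0.641×(-10.6) = -9.424
f_C = -9.424 / -42.2 = 0.2233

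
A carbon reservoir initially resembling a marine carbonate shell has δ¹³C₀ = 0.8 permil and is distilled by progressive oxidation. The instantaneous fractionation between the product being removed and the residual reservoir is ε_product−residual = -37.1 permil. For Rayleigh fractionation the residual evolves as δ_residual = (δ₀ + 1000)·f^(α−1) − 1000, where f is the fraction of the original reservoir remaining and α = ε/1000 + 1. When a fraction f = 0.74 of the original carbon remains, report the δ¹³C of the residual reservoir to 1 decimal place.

12.0 permil

Rayleigh residual: δ_res = (δ₀ + 1000)·f^(α−1) − 1000
α = ε/1000 + 1 = 0.96290, so α − 1 = -0.03710
f^(α−1) = 0.74^(-0.03710) = 1.011234
δ_res = (0.8 + 1000) × 1.011234 − 1000 = 1012.043 − 1000 = 12.04 permil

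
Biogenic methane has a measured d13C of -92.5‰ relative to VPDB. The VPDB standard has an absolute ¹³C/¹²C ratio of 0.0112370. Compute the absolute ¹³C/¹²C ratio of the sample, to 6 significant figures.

0.0101976

R_sample = R_standard × (d13C/1000 + 1)
R_sample = 0.0112370 × (-92.5/1000 + 1) = 0.0112370 × 0.907500
R_sample = 0.0101976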